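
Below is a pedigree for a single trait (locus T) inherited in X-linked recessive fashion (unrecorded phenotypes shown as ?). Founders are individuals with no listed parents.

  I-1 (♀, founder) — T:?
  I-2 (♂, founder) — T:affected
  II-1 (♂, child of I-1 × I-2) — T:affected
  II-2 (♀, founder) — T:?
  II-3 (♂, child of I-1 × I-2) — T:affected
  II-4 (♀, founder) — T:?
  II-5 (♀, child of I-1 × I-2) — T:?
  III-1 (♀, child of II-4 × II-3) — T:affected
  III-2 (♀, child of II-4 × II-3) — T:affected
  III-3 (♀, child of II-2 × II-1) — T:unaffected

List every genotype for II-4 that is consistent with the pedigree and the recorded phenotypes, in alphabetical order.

T/I-1 ? ·: X^TX^t|X^tX^t
T/I-2 aff ·: X^tY
T/II-1 aff I-1×I-2: X^tY
T/II-2 ? ·: X^TX^T|X^TX^t
T/II-3 aff I-1×I-2: X^tY
T/II-4 ? ·: X^TX^t|X^tX^t
T/II-5 ? I-1×I-2: X^TX^t|X^tX^t
T/III-1 aff II-4×II-3: X^tX^t
T/III-2 aff II-4×II-3: X^tX^t
T/III-3 un II-2×II-1: X^TX^t
⇒ T over [I-1,I-2,II-1,II-2,II-3,II-4,II-5,III-1,III-2,III-3]: 12 consistent

II-4 ∈ {X^TX^t, X^tX^t}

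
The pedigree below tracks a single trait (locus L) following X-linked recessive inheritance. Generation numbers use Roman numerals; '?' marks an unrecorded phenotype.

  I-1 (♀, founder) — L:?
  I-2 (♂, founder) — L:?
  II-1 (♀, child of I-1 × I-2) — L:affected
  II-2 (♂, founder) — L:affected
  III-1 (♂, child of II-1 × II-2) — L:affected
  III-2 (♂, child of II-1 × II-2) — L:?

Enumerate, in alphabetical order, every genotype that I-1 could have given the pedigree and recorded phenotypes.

L/I-1 ? ·: X^LX^l|X^lX^l
L/I-2 ? ·: X^lY
L/II-1 aff I-1×I-2: X^lX^l
L/II-2 aff ·: X^lY
L/III-1 aff II-1×II-2: X^lY
L/III-2 ? II-1×II-2: X^lY
⇒ L over [I-1,I-2,II-1,II-2,III-1,III-2]: 2 consistent

I-1 ∈ {X^LX^l, X^lX^l}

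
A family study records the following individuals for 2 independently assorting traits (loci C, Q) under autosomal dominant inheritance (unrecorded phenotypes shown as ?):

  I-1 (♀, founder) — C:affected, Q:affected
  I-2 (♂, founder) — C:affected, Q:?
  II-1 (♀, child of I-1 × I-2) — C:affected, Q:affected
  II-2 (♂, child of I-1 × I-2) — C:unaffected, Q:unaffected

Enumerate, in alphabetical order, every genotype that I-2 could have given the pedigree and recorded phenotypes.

I-2 ∈ {Cc Qq, Cc qq}

C/I-1 aff ·: Cc
C/I-2 aff ·: Cc
C/II-1 aff I-1×I-2: Cc|CC
C/II-2 un I-1×I-2: cc
⇒ C over [I-1,I-2,II-1,II-2]: 2 consistent
Q/I-1 aff ·: Qq
Q/I-2 ? ·: qq|Qq
Q/II-1 aff I-1×I-2: Qq|QQ
Q/II-2 un I-1×I-2: qq
⇒ Q over [I-1,I-2,II-1,II-2]: 3 consistent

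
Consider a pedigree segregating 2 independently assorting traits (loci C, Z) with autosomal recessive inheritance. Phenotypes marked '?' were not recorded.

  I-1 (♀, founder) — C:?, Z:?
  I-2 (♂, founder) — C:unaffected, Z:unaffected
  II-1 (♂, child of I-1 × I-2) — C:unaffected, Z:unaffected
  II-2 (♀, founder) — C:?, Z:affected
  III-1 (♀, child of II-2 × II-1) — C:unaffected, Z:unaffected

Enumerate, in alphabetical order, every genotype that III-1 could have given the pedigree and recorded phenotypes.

III-1 ∈ {CC Zz, Cc Zz}

C/I-1 ? ·: CC|Cc|cc
C/I-2 un ·: CC|Cc
C/II-1 un I-1×I-2: CC|Cc
C/II-2 ? ·: CC|Cc|cc
C/III-1 un II-2×II-1: CC|Cc
⇒ C over [I-1,I-2,II-1,II-2,III-1]: 41 consistent
Z/I-1 ? ·: ZZ|Zz|zz
Z/I-2 un ·: ZZ|Zz
Z/II-1 un I-1×I-2: ZZ|Zz
Z/II-2 aff ·: zz
Z/III-1 un II-2×II-1: Zz
⇒ Z over [I-1,I-2,II-1,II-2,III-1]: 9 consistent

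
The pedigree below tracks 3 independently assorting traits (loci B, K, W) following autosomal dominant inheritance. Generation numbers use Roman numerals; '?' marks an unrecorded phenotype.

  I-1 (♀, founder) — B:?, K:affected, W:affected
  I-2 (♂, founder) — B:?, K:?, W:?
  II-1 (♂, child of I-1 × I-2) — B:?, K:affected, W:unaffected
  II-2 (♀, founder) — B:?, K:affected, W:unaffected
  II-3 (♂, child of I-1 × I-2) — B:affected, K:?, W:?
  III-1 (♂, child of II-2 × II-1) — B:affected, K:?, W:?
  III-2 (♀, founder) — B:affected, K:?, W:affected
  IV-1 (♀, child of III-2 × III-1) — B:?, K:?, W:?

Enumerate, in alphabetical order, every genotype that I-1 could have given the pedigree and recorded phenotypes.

I-1 ∈ {BB KK Ww, BB Kk Ww, Bb KK Ww, Bb Kk Ww, bb KK Ww, bb Kk Ww}

B/I-1 ? ·: bb|Bb|BB
B/I-2 ? ·: bb|Bb|BB
B/II-1 ? I-1×I-2: bb|Bb|BB
B/II-2 ? ·: bb|Bb|BB
B/II-3 aff I-1×I-2: Bb|BB
B/III-1 aff II-2×II-1: Bb|BB
B/III-2 aff ·: Bb|BB
B/IV-1 ? III-2×III-1: bb|Bb|BB
⇒ B over [I-1,I-2,II-1,II-2,II-3,III-1,III-2,IV-1]: 362 consistent
K/I-1 aff ·: Kk|KK
K/I-2 ? ·: kk|Kk|KK
K/II-1 aff I-1×I-2: Kk|KK
K/II-2 aff ·: Kk|KK
K/II-3 ? I-1×I-2: kk|Kk|KK
K/III-1 ? II-2×II-1: kk|Kk|KK
K/III-2 ? ·: kk|Kk|KK
K/IV-1 ? III-2×III-1: kk|Kk|KK
⇒ K over [I-1,I-2,II-1,II-2,II-3,III-1,III-2,IV-1]: 380 consistent
W/I-1 aff ·: Ww
W/I-2 ? ·: ww|Ww
W/II-1 un I-1×I-2: ww
W/II-2 un ·: ww
W/II-3 ? I-1×I-2: ww|Ww|WW
W/III-1 ? II-2×II-1: ww
W/III-2 aff ·: Ww|WW
W/IV-1 ? III-2×III-1: ww|Ww
⇒ W over [I-1,I-2,II-1,II-2,II-3,III-1,III-2,IV-1]: 15 consistent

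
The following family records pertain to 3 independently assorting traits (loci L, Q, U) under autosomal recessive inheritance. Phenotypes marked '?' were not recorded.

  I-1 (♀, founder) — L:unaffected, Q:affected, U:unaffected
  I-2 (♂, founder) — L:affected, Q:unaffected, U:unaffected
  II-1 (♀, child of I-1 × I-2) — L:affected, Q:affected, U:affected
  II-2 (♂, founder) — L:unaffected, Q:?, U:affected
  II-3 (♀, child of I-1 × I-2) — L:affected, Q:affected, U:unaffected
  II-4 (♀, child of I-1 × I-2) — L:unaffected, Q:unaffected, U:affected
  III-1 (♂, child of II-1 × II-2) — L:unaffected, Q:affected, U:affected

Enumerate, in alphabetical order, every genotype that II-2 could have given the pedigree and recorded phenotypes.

L/I-1 un ·: Ll
L/I-2 aff ·: ll
L/II-1 aff I-1×I-2: ll
L/II-2 un ·: LL|Ll
L/II-3 aff I-1×I-2: ll
L/II-4 un I-1×I-2: Ll
L/III-1 un II-1×II-2: Ll
⇒ L over [I-1,I-2,II-1,II-2,II-3,II-4,III-1]: 2 consistent
Q/I-1 aff ·: qq
Q/I-2 un ·: Qq
Q/II-1 aff I-1×I-2: qq
Q/II-2 ? ·: Qq|qq
Q/II-3 aff I-1×I-2: qq
Q/II-4 un I-1×I-2: Qq
Q/III-1 aff II-1×II-2: qq
⇒ Q over [I-1,I-2,II-1,II-2,II-3,II-4,III-1]: 2 consistent
U/I-1 un ·: Uu
U/I-2 un ·: Uu
U/II-1 aff I-1×I-2: uu
U/II-2 aff ·: uu
U/II-3 un I-1×I-2: UU|Uu
U/II-4 aff I-1×I-2: uu
U/III-1 aff II-1×II-2: uu
⇒ U over [I-1,I-2,II-1,II-2,II-3,II-4,III-1]: 2 consistent

II-2 ∈ {LL Qq uu, LL qq uu, Ll Qq uu, Ll qq uu}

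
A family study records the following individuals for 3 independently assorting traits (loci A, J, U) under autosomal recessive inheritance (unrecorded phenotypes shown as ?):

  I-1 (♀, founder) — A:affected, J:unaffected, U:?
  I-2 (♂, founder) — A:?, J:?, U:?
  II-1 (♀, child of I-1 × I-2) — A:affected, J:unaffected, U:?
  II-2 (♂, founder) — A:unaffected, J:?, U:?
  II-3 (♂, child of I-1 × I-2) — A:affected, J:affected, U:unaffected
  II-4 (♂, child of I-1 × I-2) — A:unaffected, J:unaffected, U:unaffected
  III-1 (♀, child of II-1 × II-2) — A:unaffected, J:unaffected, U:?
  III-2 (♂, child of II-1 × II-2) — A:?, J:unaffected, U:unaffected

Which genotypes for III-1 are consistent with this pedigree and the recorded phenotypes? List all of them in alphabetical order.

III-1 ∈ {Aa JJ UU, Aa JJ Uu, Aa JJ uu, Aa Jj UU, Aa Jj Uu, Aa Jj uu}

A/I-1 aff ·: aa
A/I-2 ? ·: Aa
A/II-1 aff I-1×I-2: aa
A/II-2 un ·: AA|Aa
A/II-3 aff I-1×I-2: aa
A/II-4 un I-1×I-2: Aa
A/III-1 un II-1×II-2: Aa
A/III-2 ? II-1×II-2: Aa|aa
⇒ A over [I-1,I-2,II-1,II-2,II-3,II-4,III-1,III-2]: 3 consistent
J/I-1 un ·: Jj
J/I-2 ? ·: Jj|jj
J/II-1 un I-1×I-2: JJ|Jj
J/II-2 ? ·: JJ|Jj|jj
J/II-3 aff I-1×I-2: jj
J/II-4 un I-1×I-2: JJ|Jj
J/III-1 un II-1×II-2: JJ|Jj
J/III-2 un II-1×II-2: JJ|Jj
⇒ J over [I-1,I-2,II-1,II-2,II-3,II-4,III-1,III-2]: 39 consistent
U/I-1 ? ·: UU|Uu|uu
U/I-2 ? ·: UU|Uu|uu
U/II-1 ? I-1×I-2: UU|Uu|uu
U/II-2 ? ·: UU|Uu|uu
U/II-3 un I-1×I-2: UU|Uu
U/II-4 un I-1×I-2: UU|Uu
U/III-1 ? II-1×II-2: UU|Uu|uu
U/III-2 un II-1×II-2: UU|Uu
⇒ U over [I-1,I-2,II-1,II-2,II-3,II-4,III-1,III-2]: 288 consistent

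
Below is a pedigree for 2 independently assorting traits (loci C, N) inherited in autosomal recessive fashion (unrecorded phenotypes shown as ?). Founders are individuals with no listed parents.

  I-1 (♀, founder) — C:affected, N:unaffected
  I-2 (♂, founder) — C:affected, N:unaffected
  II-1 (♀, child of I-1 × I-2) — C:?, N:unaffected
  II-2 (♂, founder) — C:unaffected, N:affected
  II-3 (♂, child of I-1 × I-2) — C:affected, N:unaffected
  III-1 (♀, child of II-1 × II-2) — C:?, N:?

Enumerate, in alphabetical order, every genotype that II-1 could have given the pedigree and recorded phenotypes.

C/I-1 aff ·: cc
C/I-2 aff ·: cc
C/II-1 ? I-1×I-2: cc
C/II-2 un ·: CC|Cc
C/II-3 aff I-1×I-2: cc
C/III-1 ? II-1×II-2: Cc|cc
⇒ C over [I-1,I-2,II-1,II-2,II-3,III-1]: 3 consistent
N/I-1 un ·: NN|Nn
N/I-2 un ·: NN|Nn
N/II-1 un I-1×I-2: NN|Nn
N/II-2 aff ·: nn
N/II-3 un I-1×I-2: NN|Nn
N/III-1 ? II-1×II-2: Nn|nn
⇒ N over [I-1,I-2,II-1,II-2,II-3,III-1]: 19 consistent

II-1 ∈ {cc NN, cc Nn}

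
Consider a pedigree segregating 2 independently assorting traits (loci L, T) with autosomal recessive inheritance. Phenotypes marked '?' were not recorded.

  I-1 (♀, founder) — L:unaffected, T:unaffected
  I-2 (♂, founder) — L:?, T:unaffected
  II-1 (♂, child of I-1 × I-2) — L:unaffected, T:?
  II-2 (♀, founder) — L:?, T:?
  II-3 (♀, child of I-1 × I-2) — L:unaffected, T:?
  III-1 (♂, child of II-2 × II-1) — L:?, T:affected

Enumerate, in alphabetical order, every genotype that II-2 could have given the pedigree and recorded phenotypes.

II-2 ∈ {LL Tt, LL tt, Ll Tt, Ll tt, ll Tt, ll tt}

L/I-1 un ·: LL|Ll
L/I-2 ? ·: LL|Ll|ll
L/II-1 un I-1×I-2: LL|Ll
L/II-2 ? ·: LL|Ll|ll
L/II-3 un I-1×I-2: LL|Ll
L/III-1 ? II-2×II-1: LL|Ll|ll
⇒ L over [I-1,I-2,II-1,II-2,II-3,III-1]: 84 consistent
T/I-1 un ·: TT|Tt
T/I-2 un ·: TT|Tt
T/II-1 ? I-1×I-2: Tt|tt
T/II-2 ? ·: Tt|tt
T/II-3 ? I-1×I-2: TT|Tt|tt
T/III-1 aff II-2×II-1: tt
⇒ T over [I-1,I-2,II-1,II-2,II-3,III-1]: 20 consistent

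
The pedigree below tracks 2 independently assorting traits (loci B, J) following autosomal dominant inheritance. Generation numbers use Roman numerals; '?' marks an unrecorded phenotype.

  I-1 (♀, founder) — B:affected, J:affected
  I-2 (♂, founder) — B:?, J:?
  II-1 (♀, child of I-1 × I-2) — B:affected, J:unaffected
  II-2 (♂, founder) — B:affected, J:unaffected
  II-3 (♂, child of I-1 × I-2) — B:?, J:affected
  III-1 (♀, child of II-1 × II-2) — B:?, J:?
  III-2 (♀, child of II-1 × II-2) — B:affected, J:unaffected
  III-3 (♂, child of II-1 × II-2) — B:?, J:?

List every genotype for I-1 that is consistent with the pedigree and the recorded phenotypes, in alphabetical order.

B/I-1 aff ·: Bb|BB
B/I-2 ? ·: bb|Bb|BB
B/II-1 aff I-1×I-2: Bb|BB
B/II-2 aff ·: Bb|BB
B/II-3 ? I-1×I-2: bb|Bb|BB
B/III-1 ? II-1×II-2: bb|Bb|BB
B/III-2 aff II-1×II-2: Bb|BB
B/III-3 ? II-1×II-2: bb|Bb|BB
⇒ B over [I-1,I-2,II-1,II-2,II-3,III-1,III-2,III-3]: 332 consistent
J/I-1 aff ·: Jj
J/I-2 ? ·: jj|Jj
J/II-1 un I-1×I-2: jj
J/II-2 un ·: jj
J/II-3 aff I-1×I-2: Jj|JJ
J/III-1 ? II-1×II-2: jj
J/III-2 un II-1×II-2: jj
J/III-3 ? II-1×II-2: jj
⇒ J over [I-1,I-2,II-1,II-2,II-3,III-1,III-2,III-3]: 3 consistent

I-1 ∈ {BB Jj, Bb Jj}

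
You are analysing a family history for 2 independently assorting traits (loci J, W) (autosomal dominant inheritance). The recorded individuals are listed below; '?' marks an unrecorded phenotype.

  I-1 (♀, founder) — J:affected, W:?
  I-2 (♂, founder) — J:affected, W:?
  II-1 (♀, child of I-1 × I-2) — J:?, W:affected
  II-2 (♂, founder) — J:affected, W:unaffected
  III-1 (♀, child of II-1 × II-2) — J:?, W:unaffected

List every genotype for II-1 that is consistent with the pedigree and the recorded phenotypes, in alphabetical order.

II-1 ∈ {JJ Ww, Jj Ww, jj Ww}

J/I-1 aff ·: Jj|JJ
J/I-2 aff ·: Jj|JJ
J/II-1 ? I-1×I-2: jj|Jj|JJ
J/II-2 aff ·: Jj|JJ
J/III-1 ? II-1×II-2: jj|Jj|JJ
⇒ J over [I-1,I-2,II-1,II-2,III-1]: 30 consistent
W/I-1 ? ·: ww|Ww|WW
W/I-2 ? ·: ww|Ww|WW
W/II-1 aff I-1×I-2: Ww
W/II-2 un ·: ww
W/III-1 un II-1×II-2: ww
⇒ W over [I-1,I-2,II-1,II-2,III-1]: 7 consistent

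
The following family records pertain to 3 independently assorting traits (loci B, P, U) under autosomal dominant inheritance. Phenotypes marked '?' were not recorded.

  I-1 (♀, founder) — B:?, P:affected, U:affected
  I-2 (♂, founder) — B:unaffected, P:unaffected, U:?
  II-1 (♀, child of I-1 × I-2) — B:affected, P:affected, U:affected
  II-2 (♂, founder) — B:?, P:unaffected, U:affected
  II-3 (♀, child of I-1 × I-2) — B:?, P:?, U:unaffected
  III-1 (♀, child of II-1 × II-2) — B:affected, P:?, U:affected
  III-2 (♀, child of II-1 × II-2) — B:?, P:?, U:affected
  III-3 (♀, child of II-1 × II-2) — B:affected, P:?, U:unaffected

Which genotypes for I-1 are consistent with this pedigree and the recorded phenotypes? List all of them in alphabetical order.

B/I-1 ? ·: Bb|BB
B/I-2 un ·: bb
B/II-1 aff I-1×I-2: Bb
B/II-2 ? ·: bb|Bb|BB
B/II-3 ? I-1×I-2: bb|Bb
B/III-1 aff II-1×II-2: Bb|BB
B/III-2 ? II-1×II-2: bb|Bb|BB
B/III-3 aff II-1×II-2: Bb|BB
⇒ B over [I-1,I-2,II-1,II-2,II-3,III-1,III-2,III-3]: 66 consistent
P/I-1 aff ·: Pp|PP
P/I-2 un ·: pp
P/II-1 aff I-1×I-2: Pp
P/II-2 un ·: pp
P/II-3 ? I-1×I-2: pp|Pp
P/III-1 ? II-1×II-2: pp|Pp
P/III-2 ? II-1×II-2: pp|Pp
P/III-3 ? II-1×II-2: pp|Pp
⇒ P over [I-1,I-2,II-1,II-2,II-3,III-1,III-2,III-3]: 24 consistent
U/I-1 aff ·: Uu
U/I-2 ? ·: uu|Uu
U/II-1 aff I-1×I-2: Uu
U/II-2 aff ·: Uu
U/II-3 un I-1×I-2: uu
U/III-1 aff II-1×II-2: Uu|UU
U/III-2 aff II-1×II-2: Uu|UU
U/III-3 un II-1×II-2: uu
⇒ U over [I-1,I-2,II-1,II-2,II-3,III-1,III-2,III-3]: 8 consistent

I-1 ∈ {BB PP Uu, BB Pp Uu, Bb PP Uu, Bb Pp Uu}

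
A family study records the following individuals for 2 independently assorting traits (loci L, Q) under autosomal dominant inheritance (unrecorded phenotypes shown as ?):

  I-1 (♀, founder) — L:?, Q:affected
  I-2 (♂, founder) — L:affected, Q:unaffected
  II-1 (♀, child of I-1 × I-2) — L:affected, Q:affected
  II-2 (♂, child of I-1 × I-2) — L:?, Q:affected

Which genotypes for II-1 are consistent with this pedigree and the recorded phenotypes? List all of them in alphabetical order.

II-1 ∈ {LL Qq, Ll Qq}

L/I-1 ? ·: ll|Ll|LL
L/I-2 aff ·: Ll|LL
L/II-1 aff I-1×I-2: Ll|LL
L/II-2 ? I-1×I-2: ll|Ll|LL
⇒ L over [I-1,I-2,II-1,II-2]: 18 consistent
Q/I-1 aff ·: Qq|QQ
Q/I-2 un ·: qq
Q/II-1 aff I-1×I-2: Qq
Q/II-2 aff I-1×I-2: Qq
⇒ Q over [I-1,I-2,II-1,II-2]: 2 consistent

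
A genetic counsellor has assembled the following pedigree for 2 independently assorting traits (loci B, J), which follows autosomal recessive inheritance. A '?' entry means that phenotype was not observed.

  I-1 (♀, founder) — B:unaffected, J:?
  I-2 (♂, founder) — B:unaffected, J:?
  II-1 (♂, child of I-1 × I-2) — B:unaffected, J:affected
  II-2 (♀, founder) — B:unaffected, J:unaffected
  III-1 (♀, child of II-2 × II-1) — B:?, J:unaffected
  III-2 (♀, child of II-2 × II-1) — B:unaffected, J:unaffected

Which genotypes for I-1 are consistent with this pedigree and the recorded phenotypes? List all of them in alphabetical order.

B/I-1 un ·: BB|Bb
B/I-2 un ·: BB|Bb
B/II-1 un I-1×I-2: BB|Bb
B/II-2 un ·: BB|Bb
B/III-1 ? II-2×II-1: BB|Bb|bb
B/III-2 un II-2×II-1: BB|Bb
⇒ B over [I-1,I-2,II-1,II-2,III-1,III-2]: 50 consistent
J/I-1 ? ·: Jj|jj
J/I-2 ? ·: Jj|jj
J/II-1 aff I-1×I-2: jj
J/II-2 un ·: JJ|Jj
J/III-1 un II-2×II-1: Jj
J/III-2 un II-2×II-1: Jj
⇒ J over [I-1,I-2,II-1,II-2,III-1,III-2]: 8 consistent

I-1 ∈ {BB Jj, BB jj, Bb Jj, Bb jj}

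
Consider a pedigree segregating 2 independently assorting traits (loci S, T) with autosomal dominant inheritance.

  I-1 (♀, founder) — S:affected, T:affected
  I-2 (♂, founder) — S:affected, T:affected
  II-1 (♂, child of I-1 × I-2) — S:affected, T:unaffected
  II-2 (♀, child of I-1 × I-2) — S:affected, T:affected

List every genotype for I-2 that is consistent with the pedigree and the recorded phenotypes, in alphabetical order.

S/I-1 aff ·: Ss|SS
S/I-2 aff ·: Ss|SS
S/II-1 aff I-1×I-2: Ss|SS
S/II-2 aff I-1×I-2: Ss|SS
⇒ S over [I-1,I-2,II-1,II-2]: 13 consistent
T/I-1 aff ·: Tt
T/I-2 aff ·: Tt
T/II-1 un I-1×I-2: tt
T/II-2 aff I-1×I-2: Tt|TT
⇒ T over [I-1,I-2,II-1,II-2]: 2 consistent

I-2 ∈ {SS Tt, Ss Tt}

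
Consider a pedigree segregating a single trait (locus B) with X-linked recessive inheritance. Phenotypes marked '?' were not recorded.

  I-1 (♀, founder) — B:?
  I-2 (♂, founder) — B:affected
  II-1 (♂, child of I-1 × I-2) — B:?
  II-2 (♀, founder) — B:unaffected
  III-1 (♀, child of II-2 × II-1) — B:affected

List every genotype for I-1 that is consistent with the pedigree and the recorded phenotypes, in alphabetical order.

I-1 ∈ {X^BX^b, X^bX^b}

B/I-1 ? ·: X^BX^b|X^bX^b
B/I-2 aff ·: X^bY
B/II-1 ? I-1×I-2: X^bY
B/II-2 un ·: X^BX^b
B/III-1 aff II-2×II-1: X^bX^b
⇒ B over [I-1,I-2,II-1,II-2,III-1]: 2 consistent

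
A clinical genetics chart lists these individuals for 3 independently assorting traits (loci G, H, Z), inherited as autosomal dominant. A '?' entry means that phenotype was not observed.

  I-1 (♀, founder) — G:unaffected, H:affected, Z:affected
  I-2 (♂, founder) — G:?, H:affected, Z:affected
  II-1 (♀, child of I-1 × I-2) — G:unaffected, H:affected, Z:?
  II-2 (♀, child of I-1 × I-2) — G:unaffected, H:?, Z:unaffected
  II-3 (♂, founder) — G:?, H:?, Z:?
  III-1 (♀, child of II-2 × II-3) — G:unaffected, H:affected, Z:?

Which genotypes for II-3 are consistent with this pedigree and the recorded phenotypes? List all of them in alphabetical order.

G/I-1 un ·: gg
G/I-2 ? ·: gg|Gg
G/II-1 un I-1×I-2: gg
G/II-2 un I-1×I-2: gg
G/II-3 ? ·: gg|Gg
G/III-1 un II-2×II-3: gg
⇒ G over [I-1,I-2,II-1,II-2,II-3,III-1]: 4 consistent
H/I-1 aff ·: Hh|HH
H/I-2 aff ·: Hh|HH
H/II-1 aff I-1×I-2: Hh|HH
H/II-2 ? I-1×I-2: hh|Hh|HH
H/II-3 ? ·: hh|Hh|HH
H/III-1 aff II-2×II-3: Hh|HH
⇒ H over [I-1,I-2,II-1,II-2,II-3,III-1]: 62 consistent
Z/I-1 aff ·: Zz
Z/I-2 aff ·: Zz
Z/II-1 ? I-1×I-2: zz|Zz|ZZ
Z/II-2 un I-1×I-2: zz
Z/II-3 ? ·: zz|Zz|ZZ
Z/III-1 ? II-2×II-3: zz|Zz
⇒ Z over [I-1,I-2,II-1,II-2,II-3,III-1]: 12 consistent

II-3 ∈ {Gg HH ZZ, Gg HH Zz, Gg HH zz, Gg Hh ZZ, Gg Hh Zz, Gg Hh zz, Gg hh ZZ, Gg hh Zz, Gg hh zz, gg HH ZZ, gg HH Zz, gg HH zz, gg Hh ZZ, gg Hh Zz, gg Hh zz, gg hh ZZ, gg hh Zz, gg hh zz}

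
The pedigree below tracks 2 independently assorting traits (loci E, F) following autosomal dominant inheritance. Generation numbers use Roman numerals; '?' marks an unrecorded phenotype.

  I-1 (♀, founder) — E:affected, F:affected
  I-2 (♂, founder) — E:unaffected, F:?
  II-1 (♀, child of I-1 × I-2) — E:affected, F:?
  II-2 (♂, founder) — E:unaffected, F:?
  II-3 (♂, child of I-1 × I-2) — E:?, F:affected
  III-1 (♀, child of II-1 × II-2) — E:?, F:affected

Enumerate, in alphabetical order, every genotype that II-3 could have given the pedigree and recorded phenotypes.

II-3 ∈ {Ee FF, Ee Ff, ee FF, ee Ff}

E/I-1 aff ·: Ee|EE
E/I-2 un ·: ee
E/II-1 aff I-1×I-2: Ee
E/II-2 un ·: ee
E/II-3 ? I-1×I-2: ee|Ee
E/III-1 ? II-1×II-2: ee|Ee
⇒ E over [I-1,I-2,II-1,II-2,II-3,III-1]: 6 consistent
F/I-1 aff ·: Ff|FF
F/I-2 ? ·: ff|Ff|FF
F/II-1 ? I-1×I-2: ff|Ff|FF
F/II-2 ? ·: ff|Ff|FF
F/II-3 aff I-1×I-2: Ff|FF
F/III-1 aff II-1×II-2: Ff|FF
⇒ F over [I-1,I-2,II-1,II-2,II-3,III-1]: 74 consistent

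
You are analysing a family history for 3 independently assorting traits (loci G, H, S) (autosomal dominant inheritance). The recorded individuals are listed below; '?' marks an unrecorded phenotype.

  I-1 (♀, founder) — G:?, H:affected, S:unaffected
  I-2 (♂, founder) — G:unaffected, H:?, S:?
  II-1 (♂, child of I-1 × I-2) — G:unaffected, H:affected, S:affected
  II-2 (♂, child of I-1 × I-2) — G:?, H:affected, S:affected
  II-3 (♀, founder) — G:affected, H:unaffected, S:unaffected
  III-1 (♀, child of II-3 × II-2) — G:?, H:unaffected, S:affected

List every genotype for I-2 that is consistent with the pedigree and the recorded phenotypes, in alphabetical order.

G/I-1 ? ·: gg|Gg
G/I-2 un ·: gg
G/II-1 un I-1×I-2: gg
G/II-2 ? I-1×I-2: gg|Gg
G/II-3 aff ·: Gg|GG
G/III-1 ? II-3×II-2: gg|Gg|GG
⇒ G over [I-1,I-2,II-1,II-2,II-3,III-1]: 11 consistent
H/I-1 aff ·: Hh|HH
H/I-2 ? ·: hh|Hh|HH
H/II-1 aff I-1×I-2: Hh|HH
H/II-2 aff I-1×I-2: Hh
H/II-3 un ·: hh
H/III-1 un II-3×II-2: hh
⇒ H over [I-1,I-2,II-1,II-2,II-3,III-1]: 8 consistent
S/I-1 un ·: ss
S/I-2 ? ·: Ss|SS
S/II-1 aff I-1×I-2: Ss
S/II-2 aff I-1×I-2: Ss
S/II-3 un ·: ss
S/III-1 aff II-3×II-2: Ss
⇒ S over [I-1,I-2,II-1,II-2,II-3,III-1]: 2 consistent

I-2 ∈ {gg HH SS, gg HH Ss, gg Hh SS, gg Hh Ss, gg hh SS, gg hh Ss}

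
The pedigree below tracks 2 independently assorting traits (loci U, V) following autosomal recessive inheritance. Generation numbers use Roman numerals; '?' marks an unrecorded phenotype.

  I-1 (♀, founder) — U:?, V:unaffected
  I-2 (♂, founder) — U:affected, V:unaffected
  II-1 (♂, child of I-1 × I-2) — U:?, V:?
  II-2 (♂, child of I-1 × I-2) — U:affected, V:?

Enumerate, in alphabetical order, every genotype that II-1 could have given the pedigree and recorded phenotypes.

II-1 ∈ {Uu VV, Uu Vv, Uu vv, uu VV, uu Vv, uu vv}

U/I-1 ? ·: Uu|uu
U/I-2 aff ·: uu
U/II-1 ? I-1×I-2: Uu|uu
U/II-2 aff I-1×I-2: uu
⇒ U over [I-1,I-2,II-1,II-2]: 3 consistent
V/I-1 un ·: VV|Vv
V/I-2 un ·: VV|Vv
V/II-1 ? I-1×I-2: VV|Vv|vv
V/II-2 ? I-1×I-2: VV|Vv|vv
⇒ V over [I-1,I-2,II-1,II-2]: 18 consistent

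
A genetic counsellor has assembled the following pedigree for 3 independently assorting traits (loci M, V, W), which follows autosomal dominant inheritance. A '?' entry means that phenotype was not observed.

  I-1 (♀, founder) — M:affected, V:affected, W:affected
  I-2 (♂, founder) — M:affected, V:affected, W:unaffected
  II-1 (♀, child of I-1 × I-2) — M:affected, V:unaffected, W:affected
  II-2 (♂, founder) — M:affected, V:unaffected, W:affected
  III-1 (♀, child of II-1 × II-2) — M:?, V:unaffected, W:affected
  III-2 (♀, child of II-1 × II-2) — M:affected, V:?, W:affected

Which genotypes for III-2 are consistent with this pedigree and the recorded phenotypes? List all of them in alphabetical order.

III-2 ∈ {MM vv WW, MM vv Ww, Mm vv WW, Mm vv Ww}

M/I-1 aff ·: Mm|MM
M/I-2 aff ·: Mm|MM
M/II-1 aff I-1×I-2: Mm|MM
M/II-2 aff ·: Mm|MM
M/III-1 ? II-1×II-2: mm|Mm|MM
M/III-2 aff II-1×II-2: Mm|MM
⇒ M over [I-1,I-2,II-1,II-2,III-1,III-2]: 50 consistent
V/I-1 aff ·: Vv
V/I-2 aff ·: Vv
V/II-1 un I-1×I-2: vv
V/II-2 un ·: vv
V/III-1 un II-1×II-2: vv
V/III-2 ? II-1×II-2: vv
⇒ V over [I-1,I-2,II-1,II-2,III-1,III-2]: 1 consistent
W/I-1 aff ·: Ww|WW
W/I-2 un ·: ww
W/II-1 aff I-1×I-2: Ww
W/II-2 aff ·: Ww|WW
W/III-1 aff II-1×II-2: Ww|WW
W/III-2 aff II-1×II-2: Ww|WW
⇒ W over [I-1,I-2,II-1,II-2,III-1,III-2]: 16 consistent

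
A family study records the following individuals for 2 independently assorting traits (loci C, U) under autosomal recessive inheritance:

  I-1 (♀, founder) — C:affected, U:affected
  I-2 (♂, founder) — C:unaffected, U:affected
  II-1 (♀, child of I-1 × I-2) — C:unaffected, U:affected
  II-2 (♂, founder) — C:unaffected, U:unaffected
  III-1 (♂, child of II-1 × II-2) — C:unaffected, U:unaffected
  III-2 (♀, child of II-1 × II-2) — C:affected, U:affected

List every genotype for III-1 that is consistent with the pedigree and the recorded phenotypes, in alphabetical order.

III-1 ∈ {CC Uu, Cc Uu}

C/I-1 aff ·: cc
C/I-2 un ·: CC|Cc
C/II-1 un I-1×I-2: Cc
C/II-2 un ·: Cc
C/III-1 un II-1×II-2: CC|Cc
C/III-2 aff II-1×II-2: cc
⇒ C over [I-1,I-2,II-1,II-2,III-1,III-2]: 4 consistent
U/I-1 aff ·: uu
U/I-2 aff ·: uu
U/II-1 aff I-1×I-2: uu
U/II-2 un ·: Uu
U/III-1 un II-1×II-2: Uu
U/III-2 aff II-1×II-2: uu
⇒ U over [I-1,I-2,II-1,II-2,III-1,III-2]: 1 consistent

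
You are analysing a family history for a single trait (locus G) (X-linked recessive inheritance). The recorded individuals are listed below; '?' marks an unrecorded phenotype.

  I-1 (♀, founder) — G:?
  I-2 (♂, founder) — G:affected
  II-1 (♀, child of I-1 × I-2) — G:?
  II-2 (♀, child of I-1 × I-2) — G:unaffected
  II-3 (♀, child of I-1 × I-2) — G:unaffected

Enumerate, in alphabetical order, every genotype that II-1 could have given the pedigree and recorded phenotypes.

II-1 ∈ {X^GX^g, X^gX^g}

G/I-1 ? ·: X^GX^G|X^GX^g
G/I-2 aff ·: X^gY
G/II-1 ? I-1×I-2: X^GX^g|X^gX^g
G/II-2 un I-1×I-2: X^GX^g
G/II-3 un I-1×I-2: X^GX^g
⇒ G over [I-1,I-2,II-1,II-2,II-3]: 3 consistent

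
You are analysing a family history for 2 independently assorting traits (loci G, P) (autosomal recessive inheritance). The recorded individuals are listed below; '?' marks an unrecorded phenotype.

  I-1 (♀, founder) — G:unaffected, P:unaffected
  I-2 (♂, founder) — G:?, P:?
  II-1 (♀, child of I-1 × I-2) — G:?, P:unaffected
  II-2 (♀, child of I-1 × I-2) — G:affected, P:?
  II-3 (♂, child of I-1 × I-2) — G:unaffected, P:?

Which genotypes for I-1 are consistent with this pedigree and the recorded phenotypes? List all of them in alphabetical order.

I-1 ∈ {Gg PP, Gg Pp}

G/I-1 un ·: Gg
G/I-2 ? ·: Gg|gg
G/II-1 ? I-1×I-2: GG|Gg|gg
G/II-2 aff I-1×I-2: gg
G/II-3 un I-1×I-2: GG|Gg
⇒ G over [I-1,I-2,II-1,II-2,II-3]: 8 consistent
P/I-1 un ·: PP|Pp
P/I-2 ? ·: PP|Pp|pp
P/II-1 un I-1×I-2: PP|Pp
P/II-2 ? I-1×I-2: PP|Pp|pp
P/II-3 ? I-1×I-2: PP|Pp|pp
⇒ P over [I-1,I-2,II-1,II-2,II-3]: 40 consistent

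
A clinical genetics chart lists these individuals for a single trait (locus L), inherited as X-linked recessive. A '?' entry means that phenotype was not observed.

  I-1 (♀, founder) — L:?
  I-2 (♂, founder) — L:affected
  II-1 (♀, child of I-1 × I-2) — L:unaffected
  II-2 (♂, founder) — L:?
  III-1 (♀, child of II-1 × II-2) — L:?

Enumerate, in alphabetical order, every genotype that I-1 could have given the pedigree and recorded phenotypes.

L/I-1 ? ·: X^LX^L|X^LX^l
L/I-2 aff ·: X^lY
L/II-1 un I-1×I-2: X^LX^l
L/II-2 ? ·: X^LY|X^lY
L/III-1 ? II-1×II-2: X^LX^L|X^LX^l|X^lX^l
⇒ L over [I-1,I-2,II-1,II-2,III-1]: 8 consistent

I-1 ∈ {X^LX^L, X^LX^l}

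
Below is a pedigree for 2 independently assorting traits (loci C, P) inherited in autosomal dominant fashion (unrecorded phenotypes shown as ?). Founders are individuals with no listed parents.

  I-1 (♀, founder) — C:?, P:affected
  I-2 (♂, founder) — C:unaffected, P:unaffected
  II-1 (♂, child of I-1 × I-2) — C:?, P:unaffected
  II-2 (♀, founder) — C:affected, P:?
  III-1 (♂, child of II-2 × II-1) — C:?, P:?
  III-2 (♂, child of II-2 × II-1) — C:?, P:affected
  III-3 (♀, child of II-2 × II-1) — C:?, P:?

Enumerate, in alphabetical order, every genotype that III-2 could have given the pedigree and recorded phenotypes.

III-2 ∈ {CC Pp, Cc Pp, cc Pp}

C/I-1 ? ·: cc|Cc|CC
C/I-2 un ·: cc
C/II-1 ? I-1×I-2: cc|Cc
C/II-2 aff ·: Cc|CC
C/III-1 ? II-2×II-1: cc|Cc|CC
C/III-2 ? II-2×II-1: cc|Cc|CC
C/III-3 ? II-2×II-1: cc|Cc|CC
⇒ C over [I-1,I-2,II-1,II-2,III-1,III-2,III-3]: 88 consistent
P/I-1 aff ·: Pp
P/I-2 un ·: pp
P/II-1 un I-1×I-2: pp
P/II-2 ? ·: Pp|PP
P/III-1 ? II-2×II-1: pp|Pp
P/III-2 aff II-2×II-1: Pp
P/III-3 ? II-2×II-1: pp|Pp
⇒ P over [I-1,I-2,II-1,II-2,III-1,III-2,III-3]: 5 consistent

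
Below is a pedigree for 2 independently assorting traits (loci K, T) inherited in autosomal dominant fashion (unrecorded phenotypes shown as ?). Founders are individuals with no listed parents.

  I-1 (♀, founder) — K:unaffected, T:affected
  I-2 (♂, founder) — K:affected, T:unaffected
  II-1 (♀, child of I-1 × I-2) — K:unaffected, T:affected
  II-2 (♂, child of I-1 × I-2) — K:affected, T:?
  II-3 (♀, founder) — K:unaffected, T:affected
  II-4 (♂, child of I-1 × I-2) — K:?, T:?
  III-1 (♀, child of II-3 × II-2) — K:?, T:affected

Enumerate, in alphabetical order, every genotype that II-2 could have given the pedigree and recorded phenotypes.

K/I-1 un ·: kk
K/I-2 aff ·: Kk
K/II-1 un I-1×I-2: kk
K/II-2 aff I-1×I-2: Kk
K/II-3 un ·: kk
K/II-4 ? I-1×I-2: kk|Kk
K/III-1 ? II-3×II-2: kk|Kk
⇒ K over [I-1,I-2,II-1,II-2,II-3,II-4,III-1]: 4 consistent
T/I-1 aff ·: Tt|TT
T/I-2 un ·: tt
T/II-1 aff I-1×I-2: Tt
T/II-2 ? I-1×I-2: tt|Tt
T/II-3 aff ·: Tt|TT
T/II-4 ? I-1×I-2: tt|Tt
T/III-1 aff II-3×II-2: Tt|TT
⇒ T over [I-1,I-2,II-1,II-2,II-3,II-4,III-1]: 16 consistent

II-2 ∈ {Kk Tt, Kk tt}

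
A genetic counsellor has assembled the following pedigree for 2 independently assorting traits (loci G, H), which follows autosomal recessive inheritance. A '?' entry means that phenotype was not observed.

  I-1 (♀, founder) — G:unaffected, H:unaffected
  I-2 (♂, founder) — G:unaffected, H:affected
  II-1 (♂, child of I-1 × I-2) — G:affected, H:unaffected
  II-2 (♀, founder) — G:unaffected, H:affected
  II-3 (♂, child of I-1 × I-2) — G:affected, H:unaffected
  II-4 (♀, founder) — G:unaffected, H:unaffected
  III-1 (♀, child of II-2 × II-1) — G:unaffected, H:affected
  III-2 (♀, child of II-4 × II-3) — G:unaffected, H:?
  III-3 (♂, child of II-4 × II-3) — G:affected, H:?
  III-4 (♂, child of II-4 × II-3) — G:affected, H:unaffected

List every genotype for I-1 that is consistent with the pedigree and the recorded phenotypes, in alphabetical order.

G/I-1 un ·: Gg
G/I-2 un ·: Gg
G/II-1 aff I-1×I-2: gg
G/II-2 un ·: GG|Gg
G/II-3 aff I-1×I-2: gg
G/II-4 un ·: Gg
G/III-1 un II-2×II-1: Gg
G/III-2 un II-4×II-3: Gg
G/III-3 aff II-4×II-3: gg
G/III-4 aff II-4×II-3: gg
⇒ G over [I-1,I-2,II-1,II-2,II-3,II-4,III-1,III-2,III-3,III-4]: 2 consistent
H/I-1 un ·: HH|Hh
H/I-2 aff ·: hh
H/II-1 un I-1×I-2: Hh
H/II-2 aff ·: hh
H/II-3 un I-1×I-2: Hh
H/II-4 un ·: HH|Hh
H/III-1 aff II-2×II-1: hh
H/III-2 ? II-4×II-3: HH|Hh|hh
H/III-3 ? II-4×II-3: HH|Hh|hh
H/III-4 un II-4×II-3: HH|Hh
⇒ H over [I-1,I-2,II-1,II-2,II-3,II-4,III-1,III-2,III-3,III-4]: 52 consistent

I-1 ∈ {Gg HH, Gg Hh}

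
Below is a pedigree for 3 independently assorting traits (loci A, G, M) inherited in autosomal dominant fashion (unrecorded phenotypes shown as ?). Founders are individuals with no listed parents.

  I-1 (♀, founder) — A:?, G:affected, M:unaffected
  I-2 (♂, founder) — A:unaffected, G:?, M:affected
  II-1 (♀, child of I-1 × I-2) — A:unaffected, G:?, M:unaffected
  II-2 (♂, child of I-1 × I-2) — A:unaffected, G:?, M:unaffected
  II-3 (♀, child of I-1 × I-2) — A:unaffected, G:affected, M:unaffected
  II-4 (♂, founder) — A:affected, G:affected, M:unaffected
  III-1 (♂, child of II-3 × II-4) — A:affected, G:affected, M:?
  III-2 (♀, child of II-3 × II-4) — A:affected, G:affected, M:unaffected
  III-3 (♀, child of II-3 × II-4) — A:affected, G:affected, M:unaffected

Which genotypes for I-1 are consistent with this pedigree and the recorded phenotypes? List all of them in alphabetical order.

A/I-1 ? ·: aa|Aa
A/I-2 un ·: aa
A/II-1 un I-1×I-2: aa
A/II-2 un I-1×I-2: aa
A/II-3 un I-1×I-2: aa
A/II-4 aff ·: Aa|AA
A/III-1 aff II-3×II-4: Aa
A/III-2 aff II-3×II-4: Aa
A/III-3 aff II-3×II-4: Aa
⇒ A over [I-1,I-2,II-1,II-2,II-3,II-4,III-1,III-2,III-3]: 4 consistent
G/I-1 aff ·: Gg|GG
G/I-2 ? ·: gg|Gg|GG
G/II-1 ? I-1×I-2: gg|Gg|GG
G/II-2 ? I-1×I-2: gg|Gg|GG
G/II-3 aff I-1×I-2: Gg|GG
G/II-4 aff ·: Gg|GG
G/III-1 aff II-3×II-4: Gg|GG
G/III-2 aff II-3×II-4: Gg|GG
G/III-3 aff II-3×II-4: Gg|GG
⇒ G over [I-1,I-2,II-1,II-2,II-3,II-4,III-1,III-2,III-3]: 514 consistent
M/I-1 un ·: mm
M/I-2 aff ·: Mm
M/II-1 un I-1×I-2: mm
M/II-2 un I-1×I-2: mm
M/II-3 un I-1×I-2: mm
M/II-4 un ·: mm
M/III-1 ? II-3×II-4: mm
M/III-2 un II-3×II-4: mm
M/III-3 un II-3×II-4: mm
⇒ M over [I-1,I-2,II-1,II-2,II-3,II-4,III-1,III-2,III-3]: 1 consistent

I-1 ∈ {Aa GG mm, Aa Gg mm, aa GG mm, aa Gg mm}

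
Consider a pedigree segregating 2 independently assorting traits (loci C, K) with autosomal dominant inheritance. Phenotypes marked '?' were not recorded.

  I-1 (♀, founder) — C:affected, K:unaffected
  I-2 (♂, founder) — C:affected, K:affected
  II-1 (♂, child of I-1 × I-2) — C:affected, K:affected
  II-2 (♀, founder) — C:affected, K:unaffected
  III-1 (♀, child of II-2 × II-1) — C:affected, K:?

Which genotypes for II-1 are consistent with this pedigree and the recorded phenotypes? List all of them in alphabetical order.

II-1 ∈ {CC Kk, Cc Kk}

C/I-1 aff ·: Cc|CC
C/I-2 aff ·: Cc|CC
C/II-1 aff I-1×I-2: Cc|CC
C/II-2 aff ·: Cc|CC
C/III-1 aff II-2×II-1: Cc|CC
⇒ C over [I-1,I-2,II-1,II-2,III-1]: 24 consistent
K/I-1 un ·: kk
K/I-2 aff ·: Kk|KK
K/II-1 aff I-1×I-2: Kk
K/II-2 un ·: kk
K/III-1 ? II-2×II-1: kk|Kk
⇒ K over [I-1,I-2,II-1,II-2,III-1]: 4 consistent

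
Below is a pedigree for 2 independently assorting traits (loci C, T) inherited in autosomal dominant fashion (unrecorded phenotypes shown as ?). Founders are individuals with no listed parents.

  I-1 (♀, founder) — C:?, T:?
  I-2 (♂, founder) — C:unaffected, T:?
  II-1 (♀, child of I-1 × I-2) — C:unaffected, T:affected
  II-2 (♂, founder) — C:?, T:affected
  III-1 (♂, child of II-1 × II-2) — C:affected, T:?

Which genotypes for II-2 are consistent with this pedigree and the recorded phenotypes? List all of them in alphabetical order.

II-2 ∈ {CC TT, CC Tt, Cc TT, Cc Tt}

C/I-1 ? ·: cc|Cc
C/I-2 un ·: cc
C/II-1 un I-1×I-2: cc
C/II-2 ? ·: Cc|CC
C/III-1 aff II-1×II-2: Cc
⇒ C over [I-1,I-2,II-1,II-2,III-1]: 4 consistent
T/I-1 ? ·: tt|Tt|TT
T/I-2 ? ·: tt|Tt|TT
T/II-1 aff I-1×I-2: Tt|TT
T/II-2 aff ·: Tt|TT
T/III-1 ? II-1×II-2: tt|Tt|TT
⇒ T over [I-1,I-2,II-1,II-2,III-1]: 47 consistent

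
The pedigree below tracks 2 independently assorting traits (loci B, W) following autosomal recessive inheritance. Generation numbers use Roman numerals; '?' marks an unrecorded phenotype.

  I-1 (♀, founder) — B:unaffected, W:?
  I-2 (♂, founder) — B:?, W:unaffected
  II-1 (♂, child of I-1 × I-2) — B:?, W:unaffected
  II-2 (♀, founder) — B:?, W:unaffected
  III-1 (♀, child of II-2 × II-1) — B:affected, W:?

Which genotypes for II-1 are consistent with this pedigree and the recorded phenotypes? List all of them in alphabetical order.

II-1 ∈ {Bb WW, Bb Ww, bb WW, bb Ww}

B/I-1 un ·: BB|Bb
B/I-2 ? ·: BB|Bb|bb
B/II-1 ? I-1×I-2: Bb|bb
B/II-2 ? ·: Bb|bb
B/III-1 aff II-2×II-1: bb
⇒ B over [I-1,I-2,II-1,II-2,III-1]: 14 consistent
W/I-1 ? ·: WW|Ww|ww
W/I-2 un ·: WW|Ww
W/II-1 un I-1×I-2: WW|Ww
W/II-2 un ·: WW|Ww
W/III-1 ? II-2×II-1: WW|Ww|ww
⇒ W over [I-1,I-2,II-1,II-2,III-1]: 37 consistent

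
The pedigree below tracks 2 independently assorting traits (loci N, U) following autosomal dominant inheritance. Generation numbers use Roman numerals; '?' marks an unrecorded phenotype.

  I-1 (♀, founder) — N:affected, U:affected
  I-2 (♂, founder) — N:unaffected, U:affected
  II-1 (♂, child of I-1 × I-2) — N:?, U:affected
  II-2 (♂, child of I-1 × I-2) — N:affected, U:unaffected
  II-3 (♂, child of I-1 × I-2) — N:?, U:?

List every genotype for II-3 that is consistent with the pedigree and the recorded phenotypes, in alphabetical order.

II-3 ∈ {Nn UU, Nn Uu, Nn uu, nn UU, nn Uu, nn uu}

N/I-1 aff ·: Nn|NN
N/I-2 un ·: nn
N/II-1 ? I-1×I-2: nn|Nn
N/II-2 aff I-1×I-2: Nn
N/II-3 ? I-1×I-2: nn|Nn
⇒ N over [I-1,I-2,II-1,II-2,II-3]: 5 consistent
U/I-1 aff ·: Uu
U/I-2 aff ·: Uu
U/II-1 aff I-1×I-2: Uu|UU
U/II-2 un I-1×I-2: uu
U/II-3 ? I-1×I-2: uu|Uu|UU
⇒ U over [I-1,I-2,II-1,II-2,II-3]: 6 consistent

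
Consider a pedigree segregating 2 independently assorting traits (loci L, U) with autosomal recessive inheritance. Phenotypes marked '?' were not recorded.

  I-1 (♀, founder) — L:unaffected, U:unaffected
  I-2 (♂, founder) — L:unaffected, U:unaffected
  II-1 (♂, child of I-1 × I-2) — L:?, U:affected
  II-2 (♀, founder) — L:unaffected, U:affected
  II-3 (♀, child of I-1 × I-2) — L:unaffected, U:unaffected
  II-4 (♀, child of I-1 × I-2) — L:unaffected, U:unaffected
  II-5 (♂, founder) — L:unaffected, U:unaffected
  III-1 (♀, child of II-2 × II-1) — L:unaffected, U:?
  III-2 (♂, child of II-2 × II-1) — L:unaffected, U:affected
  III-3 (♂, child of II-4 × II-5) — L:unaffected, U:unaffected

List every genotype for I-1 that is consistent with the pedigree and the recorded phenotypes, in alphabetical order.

I-1 ∈ {LL Uu, Ll Uu}

L/I-1 un ·: LL|Ll
L/I-2 un ·: LL|Ll
L/II-1 ? I-1×I-2: LL|Ll|ll
L/II-2 un ·: LL|Ll
L/II-3 un I-1×I-2: LL|Ll
L/II-4 un I-1×I-2: LL|Ll
L/II-5 un ·: LL|Ll
L/III-1 un II-2×II-1: LL|Ll
L/III-2 un II-2×II-1: LL|Ll
L/III-3 un II-4×II-5: LL|Ll
⇒ L over [I-1,I-2,II-1,II-2,II-3,II-4,II-5,III-1,III-2,III-3]: 589 consistent
U/I-1 un ·: Uu
U/I-2 un ·: Uu
U/II-1 aff I-1×I-2: uu
U/II-2 aff ·: uu
U/II-3 un I-1×I-2: UU|Uu
U/II-4 un I-1×I-2: UU|Uu
U/II-5 un ·: UU|Uu
U/III-1 ? II-2×II-1: uu
U/III-2 aff II-2×II-1: uu
U/III-3 un II-4×II-5: UU|Uu
⇒ U over [I-1,I-2,II-1,II-2,II-3,II-4,II-5,III-1,III-2,III-3]: 14 consistent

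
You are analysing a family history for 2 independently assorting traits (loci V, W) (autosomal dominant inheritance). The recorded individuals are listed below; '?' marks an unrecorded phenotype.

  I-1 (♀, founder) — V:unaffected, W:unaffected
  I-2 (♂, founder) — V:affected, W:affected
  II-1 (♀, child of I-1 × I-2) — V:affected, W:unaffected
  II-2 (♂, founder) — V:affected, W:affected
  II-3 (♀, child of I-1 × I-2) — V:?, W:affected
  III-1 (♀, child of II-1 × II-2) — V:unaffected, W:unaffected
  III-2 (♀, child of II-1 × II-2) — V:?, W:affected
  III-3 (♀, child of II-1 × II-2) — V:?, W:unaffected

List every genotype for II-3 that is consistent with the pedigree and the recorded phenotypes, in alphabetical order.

V/I-1 un ·: vv
V/I-2 aff ·: Vv|VV
V/II-1 aff I-1×I-2: Vv
V/II-2 aff ·: Vv
V/II-3 ? I-1×I-2: vv|Vv
V/III-1 un II-1×II-2: vv
V/III-2 ? II-1×II-2: vv|Vv|VV
V/III-3 ? II-1×II-2: vv|Vv|VV
⇒ V over [I-1,I-2,II-1,II-2,II-3,III-1,III-2,III-3]: 27 consistent
W/I-1 un ·: ww
W/I-2 aff ·: Ww
W/II-1 un I-1×I-2: ww
W/II-2 aff ·: Ww
W/II-3 aff I-1×I-2: Ww
W/III-1 un II-1×II-2: ww
W/III-2 aff II-1×II-2: Ww
W/III-3 un II-1×II-2: ww
⇒ W over [I-1,I-2,II-1,II-2,II-3,III-1,III-2,III-3]: 1 consistent

II-3 ∈ {Vv Ww, vv Ww}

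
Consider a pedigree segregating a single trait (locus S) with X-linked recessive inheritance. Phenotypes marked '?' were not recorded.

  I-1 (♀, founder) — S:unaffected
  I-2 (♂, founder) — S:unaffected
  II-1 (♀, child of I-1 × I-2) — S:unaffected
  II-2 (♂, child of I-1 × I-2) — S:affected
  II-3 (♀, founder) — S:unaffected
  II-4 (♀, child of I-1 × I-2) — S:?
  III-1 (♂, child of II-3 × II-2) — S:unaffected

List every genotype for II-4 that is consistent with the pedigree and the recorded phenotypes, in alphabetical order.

II-4 ∈ {X^SX^S, X^SX^s}

S/I-1 un ·: X^SX^s
S/I-2 un ·: X^SY
S/II-1 un I-1×I-2: X^SX^S|X^SX^s
S/II-2 aff I-1×I-2: X^sY
S/II-3 un ·: X^SX^S|X^SX^s
S/II-4 ? I-1×I-2: X^SX^S|X^SX^s
S/III-1 un II-3×II-2: X^SY
⇒ S over [I-1,I-2,II-1,II-2,II-3,II-4,III-1]: 8 consistent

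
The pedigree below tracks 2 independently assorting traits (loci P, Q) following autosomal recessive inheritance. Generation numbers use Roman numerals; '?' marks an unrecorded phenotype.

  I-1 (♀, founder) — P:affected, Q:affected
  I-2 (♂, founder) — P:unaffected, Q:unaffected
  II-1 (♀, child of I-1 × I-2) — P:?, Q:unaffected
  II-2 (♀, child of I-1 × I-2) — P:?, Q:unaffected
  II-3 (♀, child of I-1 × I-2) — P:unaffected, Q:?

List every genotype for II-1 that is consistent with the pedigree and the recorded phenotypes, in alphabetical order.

II-1 ∈ {Pp Qq, pp Qq}

P/I-1 aff ·: pp
P/I-2 un ·: PP|Pp
P/II-1 ? I-1×I-2: Pp|pp
P/II-2 ? I-1×I-2: Pp|pp
P/II-3 un I-1×I-2: Pp
⇒ P over [I-1,I-2,II-1,II-2,II-3]: 5 consistent
Q/I-1 aff ·: qq
Q/I-2 un ·: QQ|Qq
Q/II-1 un I-1×I-2: Qq
Q/II-2 un I-1×I-2: Qq
Q/II-3 ? I-1×I-2: Qq|qq
⇒ Q over [I-1,I-2,II-1,II-2,II-3]: 3 consistent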